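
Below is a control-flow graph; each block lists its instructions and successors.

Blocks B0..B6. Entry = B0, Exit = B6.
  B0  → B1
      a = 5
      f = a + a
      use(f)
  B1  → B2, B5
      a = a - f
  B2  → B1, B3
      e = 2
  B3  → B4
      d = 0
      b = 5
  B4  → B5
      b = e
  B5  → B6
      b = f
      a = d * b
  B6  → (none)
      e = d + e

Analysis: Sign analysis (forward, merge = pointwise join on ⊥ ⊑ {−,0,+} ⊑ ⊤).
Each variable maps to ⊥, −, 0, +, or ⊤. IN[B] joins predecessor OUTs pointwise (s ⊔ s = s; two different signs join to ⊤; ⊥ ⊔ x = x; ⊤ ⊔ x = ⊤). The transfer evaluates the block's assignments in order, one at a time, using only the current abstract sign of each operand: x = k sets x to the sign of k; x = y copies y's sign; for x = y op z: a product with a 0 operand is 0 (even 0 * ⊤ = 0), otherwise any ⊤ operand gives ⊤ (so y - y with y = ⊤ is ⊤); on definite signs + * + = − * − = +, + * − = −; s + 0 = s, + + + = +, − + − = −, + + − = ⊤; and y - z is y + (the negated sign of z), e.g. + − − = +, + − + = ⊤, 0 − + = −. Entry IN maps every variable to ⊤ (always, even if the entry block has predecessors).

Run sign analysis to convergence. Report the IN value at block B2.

Per-block solution:
  B0: | IN=(all ⊤) | OUT={a:+, f:+; rest ⊤}
  B1: | IN={f:+; rest ⊤} | OUT={f:+; rest ⊤}
  B2: | IN={f:+; rest ⊤} | OUT={e:+, f:+; rest ⊤}
  B3: | IN={e:+, f:+; rest ⊤} | OUT={b:+, d:0, e:+, f:+; rest ⊤}
  B4: | IN={b:+, d:0, e:+, f:+; rest ⊤} | OUT={b:+, d:0, e:+, f:+; rest ⊤}
  B5: | IN={f:+; rest ⊤} | OUT={b:+, f:+; rest ⊤}
  B6: | IN={b:+, f:+; rest ⊤} | OUT={b:+, f:+; rest ⊤}

Merge at B2: IN[B2] = OUT[B1] = {a: ⊤, b: ⊤, c: ⊤, d: ⊤, e: ⊤, f: +}

Answer: {a: ⊤, b: ⊤, c: ⊤, d: ⊤, e: ⊤, f: +}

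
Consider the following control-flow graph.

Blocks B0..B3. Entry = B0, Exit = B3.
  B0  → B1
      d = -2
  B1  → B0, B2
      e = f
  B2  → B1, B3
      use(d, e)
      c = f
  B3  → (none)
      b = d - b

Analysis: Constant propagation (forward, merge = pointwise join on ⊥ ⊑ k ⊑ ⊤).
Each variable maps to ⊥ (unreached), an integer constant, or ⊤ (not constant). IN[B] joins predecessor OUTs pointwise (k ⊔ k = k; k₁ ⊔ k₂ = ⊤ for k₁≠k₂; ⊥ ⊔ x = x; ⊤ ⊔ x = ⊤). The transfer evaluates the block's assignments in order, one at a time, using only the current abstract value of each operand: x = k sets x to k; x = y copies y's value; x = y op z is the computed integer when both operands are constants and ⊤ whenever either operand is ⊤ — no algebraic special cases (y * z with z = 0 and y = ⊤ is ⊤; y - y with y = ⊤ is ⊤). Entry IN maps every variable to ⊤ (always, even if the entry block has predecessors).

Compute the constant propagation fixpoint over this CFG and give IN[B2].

Answer: {a: ⊤, b: ⊤, c: ⊤, d: -2, e: ⊤, f: ⊤}

Working:
Per-block solution:
  B0:  IN=(all ⊤)  OUT={d:-2; rest ⊤}
  B1:  IN={d:-2; rest ⊤}  OUT={d:-2; rest ⊤}
  B2:  IN={d:-2; rest ⊤}  OUT={d:-2; rest ⊤}
  B3:  IN={d:-2; rest ⊤}  OUT={d:-2; rest ⊤}

Merge at B2: IN[B2] = OUT[B1] = {a: ⊤, b: ⊤, c: ⊤, d: -2, e: ⊤, f: ⊤}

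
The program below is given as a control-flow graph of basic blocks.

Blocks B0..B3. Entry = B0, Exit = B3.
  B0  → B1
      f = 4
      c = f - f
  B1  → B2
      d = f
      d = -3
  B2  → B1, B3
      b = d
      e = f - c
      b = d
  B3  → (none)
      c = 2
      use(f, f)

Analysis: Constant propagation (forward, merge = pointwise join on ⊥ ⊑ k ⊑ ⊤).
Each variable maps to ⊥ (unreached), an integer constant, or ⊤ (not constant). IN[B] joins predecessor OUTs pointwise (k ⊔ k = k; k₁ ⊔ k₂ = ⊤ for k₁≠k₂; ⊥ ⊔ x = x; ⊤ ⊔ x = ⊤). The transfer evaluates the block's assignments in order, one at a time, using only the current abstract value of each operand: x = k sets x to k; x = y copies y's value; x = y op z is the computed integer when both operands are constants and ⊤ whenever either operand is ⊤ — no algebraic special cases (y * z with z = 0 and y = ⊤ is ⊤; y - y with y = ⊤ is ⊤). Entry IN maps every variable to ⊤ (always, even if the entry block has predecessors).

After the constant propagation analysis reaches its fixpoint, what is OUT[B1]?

Fixpoint table:
  B0:  IN=(all ⊤)  OUT={c:0, f:4; rest ⊤}
  B1:  IN={c:0, f:4; rest ⊤}  OUT={c:0, d:-3, f:4; rest ⊤}
  B2:  IN={c:0, d:-3, f:4; rest ⊤}  OUT={b:-3, c:0, d:-3, e:4, f:4; rest ⊤}
  B3:  IN={b:-3, c:0, d:-3, e:4, f:4; rest ⊤}  OUT={b:-3, c:2, d:-3, e:4, f:4; rest ⊤}

Merge at B1: IN[B1] = OUT[B0] ⊔ OUT[B2] = {a: ⊤, b: ⊤, c: 0, d: ⊤, e: ⊤, f: 4}
Applying B1's transfer function to that IN value gives OUT[B1] (row B1 above).

Answer: {a: ⊤, b: ⊤, c: 0, d: -3, e: ⊤, f: 4}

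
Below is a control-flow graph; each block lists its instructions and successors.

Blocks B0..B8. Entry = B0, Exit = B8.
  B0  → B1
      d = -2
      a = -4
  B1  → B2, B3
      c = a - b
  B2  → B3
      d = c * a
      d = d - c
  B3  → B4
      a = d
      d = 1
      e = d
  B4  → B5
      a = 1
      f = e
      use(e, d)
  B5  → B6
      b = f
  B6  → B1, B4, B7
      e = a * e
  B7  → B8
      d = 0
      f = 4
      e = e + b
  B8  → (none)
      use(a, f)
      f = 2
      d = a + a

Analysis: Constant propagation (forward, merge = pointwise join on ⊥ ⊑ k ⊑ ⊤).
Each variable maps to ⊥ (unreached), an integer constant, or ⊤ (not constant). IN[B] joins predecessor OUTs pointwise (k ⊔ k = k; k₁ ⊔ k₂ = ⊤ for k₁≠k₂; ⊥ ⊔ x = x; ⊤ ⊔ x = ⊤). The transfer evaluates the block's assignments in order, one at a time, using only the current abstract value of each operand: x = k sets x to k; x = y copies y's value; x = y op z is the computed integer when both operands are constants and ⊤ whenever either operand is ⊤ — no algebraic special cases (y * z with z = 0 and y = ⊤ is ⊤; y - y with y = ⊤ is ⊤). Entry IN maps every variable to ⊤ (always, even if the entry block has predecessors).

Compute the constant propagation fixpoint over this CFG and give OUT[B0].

Answer: {a: -4, b: ⊤, c: ⊤, d: -2, e: ⊤, f: ⊤}

Derivation:
Fixpoint table:
  B0:   IN=(all ⊤)   OUT={a:-4, d:-2; rest ⊤}
  B1:   IN=(all ⊤)   OUT=(all ⊤)
  B2:   IN=(all ⊤)   OUT=(all ⊤)
  B3:   IN=(all ⊤)   OUT={d:1, e:1; rest ⊤}
  B4:   IN={d:1, e:1; rest ⊤}   OUT={a:1, d:1, e:1, f:1; rest ⊤}
  B5:   IN={a:1, d:1, e:1, f:1; rest ⊤}   OUT={a:1, b:1, d:1, e:1, f:1; rest ⊤}
  B6:   IN={a:1, b:1, d:1, e:1, f:1; rest ⊤}   OUT={a:1, b:1, d:1, e:1, f:1; rest ⊤}
  B7:   IN={a:1, b:1, d:1, e:1, f:1; rest ⊤}   OUT={a:1, b:1, d:0, e:2, f:4; rest ⊤}
  B8:   IN={a:1, b:1, d:0, e:2, f:4; rest ⊤}   OUT={a:1, b:1, d:2, e:2, f:2; rest ⊤}

B0 is the boundary node: IN[B0] = {a: ⊤, b: ⊤, c: ⊤, d: ⊤, e: ⊤, f: ⊤}
Applying B0's transfer function to that IN value gives OUT[B0] (row B0 above).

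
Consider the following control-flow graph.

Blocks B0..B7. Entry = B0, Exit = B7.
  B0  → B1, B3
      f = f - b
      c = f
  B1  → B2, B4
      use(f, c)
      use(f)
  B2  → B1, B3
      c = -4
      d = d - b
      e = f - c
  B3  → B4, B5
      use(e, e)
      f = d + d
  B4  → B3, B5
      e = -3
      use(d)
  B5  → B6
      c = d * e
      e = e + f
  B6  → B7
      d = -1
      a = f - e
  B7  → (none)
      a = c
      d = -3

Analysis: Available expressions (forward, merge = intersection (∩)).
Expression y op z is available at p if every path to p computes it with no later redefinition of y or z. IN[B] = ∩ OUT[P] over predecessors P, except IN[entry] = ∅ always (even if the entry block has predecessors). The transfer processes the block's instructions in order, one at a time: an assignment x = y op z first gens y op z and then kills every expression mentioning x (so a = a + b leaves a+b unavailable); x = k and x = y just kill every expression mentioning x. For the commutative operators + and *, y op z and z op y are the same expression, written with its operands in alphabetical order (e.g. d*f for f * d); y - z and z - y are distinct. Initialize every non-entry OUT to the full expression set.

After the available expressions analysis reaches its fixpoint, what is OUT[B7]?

Fixpoint table:
  B0:  IN={}  OUT={}
  B1:  IN={}  OUT={}
  B2:  IN={}  OUT={f-c}
  B3:  IN={}  OUT={d+d}
  B4:  IN={}  OUT={}
  B5:  IN={}  OUT={}
  B6:  IN={}  OUT={f-e}
  B7:  IN={f-e}  OUT={f-e}

Merge at B7: IN[B7] = OUT[B6] = {f-e}
Applying B7's transfer function to that IN value gives OUT[B7] (row B7 above).

Answer: {f-e}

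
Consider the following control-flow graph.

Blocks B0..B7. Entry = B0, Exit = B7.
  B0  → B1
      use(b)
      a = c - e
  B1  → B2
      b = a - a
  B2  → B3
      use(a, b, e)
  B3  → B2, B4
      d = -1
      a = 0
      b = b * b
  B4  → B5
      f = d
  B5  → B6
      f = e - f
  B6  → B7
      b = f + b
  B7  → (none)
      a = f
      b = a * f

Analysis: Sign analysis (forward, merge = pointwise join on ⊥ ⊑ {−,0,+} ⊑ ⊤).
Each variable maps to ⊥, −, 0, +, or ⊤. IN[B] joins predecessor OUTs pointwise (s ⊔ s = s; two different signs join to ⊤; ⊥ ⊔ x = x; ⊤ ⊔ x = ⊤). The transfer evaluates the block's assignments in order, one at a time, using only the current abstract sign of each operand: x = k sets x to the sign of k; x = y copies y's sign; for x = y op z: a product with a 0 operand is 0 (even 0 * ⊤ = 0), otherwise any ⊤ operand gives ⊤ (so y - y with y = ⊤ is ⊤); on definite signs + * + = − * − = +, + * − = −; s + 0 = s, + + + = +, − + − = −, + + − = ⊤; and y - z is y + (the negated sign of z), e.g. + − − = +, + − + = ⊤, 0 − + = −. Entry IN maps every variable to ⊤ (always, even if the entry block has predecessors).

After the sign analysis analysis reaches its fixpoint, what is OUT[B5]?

Converged values:
  B0:  IN=(all ⊤)  OUT=(all ⊤)
  B1:  IN=(all ⊤)  OUT=(all ⊤)
  B2:  IN=(all ⊤)  OUT=(all ⊤)
  B3:  IN=(all ⊤)  OUT={a:0, d:-; rest ⊤}
  B4:  IN={a:0, d:-; rest ⊤}  OUT={a:0, d:-, f:-; rest ⊤}
  B5:  IN={a:0, d:-, f:-; rest ⊤}  OUT={a:0, d:-; rest ⊤}
  B6:  IN={a:0, d:-; rest ⊤}  OUT={a:0, d:-; rest ⊤}
  B7:  IN={a:0, d:-; rest ⊤}  OUT={d:-; rest ⊤}

Merge at B5: IN[B5] = OUT[B4] = {a: 0, b: ⊤, c: ⊤, d: -, e: ⊤, f: -}
Applying B5's transfer function to that IN value gives OUT[B5] (row B5 above).

Answer: {a: 0, b: ⊤, c: ⊤, d: -, e: ⊤, f: ⊤}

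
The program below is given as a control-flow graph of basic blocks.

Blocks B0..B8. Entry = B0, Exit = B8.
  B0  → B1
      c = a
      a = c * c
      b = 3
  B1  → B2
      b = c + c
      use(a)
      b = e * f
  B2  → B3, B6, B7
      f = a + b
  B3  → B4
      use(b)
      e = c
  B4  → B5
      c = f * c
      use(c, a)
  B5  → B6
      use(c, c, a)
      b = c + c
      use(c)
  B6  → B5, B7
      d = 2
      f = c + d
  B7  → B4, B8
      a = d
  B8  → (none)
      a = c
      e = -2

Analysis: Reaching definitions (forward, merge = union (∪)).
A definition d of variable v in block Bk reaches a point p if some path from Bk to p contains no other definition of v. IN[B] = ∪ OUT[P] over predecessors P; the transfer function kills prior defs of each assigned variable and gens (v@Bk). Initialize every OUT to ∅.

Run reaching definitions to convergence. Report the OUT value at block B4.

Answer: {a@B0, a@B7, b@B1, b@B5, c@B4, d@B6, e@B3, f@B2, f@B6}

Trace:
Fixpoint table:
  B0: | IN={} | OUT={a@B0, b@B0, c@B0}
  B1: | IN={a@B0, b@B0, c@B0} | OUT={a@B0, b@B1, c@B0}
  B2: | IN={a@B0, b@B1, c@B0} | OUT={a@B0, b@B1, c@B0, f@B2}
  B3: | IN={a@B0, b@B1, c@B0, f@B2} | OUT={a@B0, b@B1, c@B0, e@B3, f@B2}
  B4: | IN={a@B0, a@B7, b@B1, b@B5, c@B0, c@B4, d@B6, e@B3, f@B2, f@B6} | OUT={a@B0, a@B7, b@B1, b@B5, c@B4, d@B6, e@B3, f@B2, f@B6}
  B5: | IN={a@B0, a@B7, b@B1, b@B5, c@B0, c@B4, d@B6, e@B3, f@B2, f@B6} | OUT={a@B0, a@B7, b@B5, c@B0, c@B4, d@B6, e@B3, f@B2, f@B6}
  B6: | IN={a@B0, a@B7, b@B1, b@B5, c@B0, c@B4, d@B6, e@B3, f@B2, f@B6} | OUT={a@B0, a@B7, b@B1, b@B5, c@B0, c@B4, d@B6, e@B3, f@B6}
  B7: | IN={a@B0, a@B7, b@B1, b@B5, c@B0, c@B4, d@B6, e@B3, f@B2, f@B6} | OUT={a@B7, b@B1, b@B5, c@B0, c@B4, d@B6, e@B3, f@B2, f@B6}
  B8: | IN={a@B7, b@B1, b@B5, c@B0, c@B4, d@B6, e@B3, f@B2, f@B6} | OUT={a@B8, b@B1, b@B5, c@B0, c@B4, d@B6, e@B8, f@B2, f@B6}

Merge at B4: IN[B4] = OUT[B3] ⊔ OUT[B7] = {a@B0, a@B7, b@B1, b@B5, c@B0, c@B4, d@B6, e@B3, f@B2, f@B6}
Applying B4's transfer function to that IN value gives OUT[B4] (row B4 above).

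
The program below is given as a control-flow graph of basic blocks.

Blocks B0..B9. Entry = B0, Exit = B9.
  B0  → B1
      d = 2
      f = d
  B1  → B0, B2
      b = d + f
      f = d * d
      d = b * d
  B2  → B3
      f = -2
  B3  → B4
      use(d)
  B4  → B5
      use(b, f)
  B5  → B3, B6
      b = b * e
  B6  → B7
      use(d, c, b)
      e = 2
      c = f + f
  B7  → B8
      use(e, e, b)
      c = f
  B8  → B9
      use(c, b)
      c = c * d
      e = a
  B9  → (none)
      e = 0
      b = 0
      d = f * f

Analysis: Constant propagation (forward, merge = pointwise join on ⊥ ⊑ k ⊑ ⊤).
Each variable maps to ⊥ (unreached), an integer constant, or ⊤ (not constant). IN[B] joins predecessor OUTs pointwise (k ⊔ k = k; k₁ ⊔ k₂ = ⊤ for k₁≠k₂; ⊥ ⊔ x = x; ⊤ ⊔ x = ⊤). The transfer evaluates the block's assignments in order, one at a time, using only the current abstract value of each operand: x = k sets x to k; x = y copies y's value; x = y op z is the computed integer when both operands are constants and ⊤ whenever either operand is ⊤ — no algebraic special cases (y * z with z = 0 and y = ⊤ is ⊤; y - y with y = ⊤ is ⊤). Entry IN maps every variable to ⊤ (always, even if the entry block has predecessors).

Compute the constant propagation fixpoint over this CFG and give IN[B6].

Answer: {a: ⊤, b: ⊤, c: ⊤, d: 8, e: ⊤, f: -2}

Derivation:
Converged values:
  B0:   IN=(all ⊤)   OUT={d:2, f:2; rest ⊤}
  B1:   IN={d:2, f:2; rest ⊤}   OUT={b:4, d:8, f:4; rest ⊤}
  B2:   IN={b:4, d:8, f:4; rest ⊤}   OUT={b:4, d:8, f:-2; rest ⊤}
  B3:   IN={d:8, f:-2; rest ⊤}   OUT={d:8, f:-2; rest ⊤}
  B4:   IN={d:8, f:-2; rest ⊤}   OUT={d:8, f:-2; rest ⊤}
  B5:   IN={d:8, f:-2; rest ⊤}   OUT={d:8, f:-2; rest ⊤}
  B6:   IN={d:8, f:-2; rest ⊤}   OUT={c:-4, d:8, e:2, f:-2; rest ⊤}
  B7:   IN={c:-4, d:8, e:2, f:-2; rest ⊤}   OUT={c:-2, d:8, e:2, f:-2; rest ⊤}
  B8:   IN={c:-2, d:8, e:2, f:-2; rest ⊤}   OUT={c:-16, d:8, f:-2; rest ⊤}
  B9:   IN={c:-16, d:8, f:-2; rest ⊤}   OUT={b:0, c:-16, d:4, e:0, f:-2; rest ⊤}

Merge at B6: IN[B6] = OUT[B5] = {a: ⊤, b: ⊤, c: ⊤, d: 8, e: ⊤, f: -2}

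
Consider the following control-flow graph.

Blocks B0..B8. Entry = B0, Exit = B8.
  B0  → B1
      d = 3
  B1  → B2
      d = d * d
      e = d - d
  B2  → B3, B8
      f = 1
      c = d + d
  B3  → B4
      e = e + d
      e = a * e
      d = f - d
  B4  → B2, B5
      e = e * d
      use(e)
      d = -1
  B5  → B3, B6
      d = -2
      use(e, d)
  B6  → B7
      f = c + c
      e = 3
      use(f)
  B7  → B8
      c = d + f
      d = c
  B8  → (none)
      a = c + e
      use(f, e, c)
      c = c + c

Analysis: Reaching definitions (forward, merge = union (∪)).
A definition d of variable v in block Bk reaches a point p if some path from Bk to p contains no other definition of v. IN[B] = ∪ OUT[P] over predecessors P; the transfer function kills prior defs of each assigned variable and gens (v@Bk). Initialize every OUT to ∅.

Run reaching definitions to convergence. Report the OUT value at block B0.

Fixpoint table:
  B0:   IN={}   OUT={d@B0}
  B1:   IN={d@B0}   OUT={d@B1, e@B1}
  B2:   IN={c@B2, d@B1, d@B4, e@B1, e@B4, f@B2}   OUT={c@B2, d@B1, d@B4, e@B1, e@B4, f@B2}
  B3:   IN={c@B2, d@B1, d@B4, d@B5, e@B1, e@B4, f@B2}   OUT={c@B2, d@B3, e@B3, f@B2}
  B4:   IN={c@B2, d@B3, e@B3, f@B2}   OUT={c@B2, d@B4, e@B4, f@B2}
  B5:   IN={c@B2, d@B4, e@B4, f@B2}   OUT={c@B2, d@B5, e@B4, f@B2}
  B6:   IN={c@B2, d@B5, e@B4, f@B2}   OUT={c@B2, d@B5, e@B6, f@B6}
  B7:   IN={c@B2, d@B5, e@B6, f@B6}   OUT={c@B7, d@B7, e@B6, f@B6}
  B8:   IN={c@B2, c@B7, d@B1, d@B4, d@B7, e@B1, e@B4, e@B6, f@B2, f@B6}   OUT={a@B8, c@B8, d@B1, d@B4, d@B7, e@B1, e@B4, e@B6, f@B2, f@B6}

B0 is the boundary node: IN[B0] = {}
Applying B0's transfer function to that IN value gives OUT[B0] (row B0 above).

Answer: {d@B0}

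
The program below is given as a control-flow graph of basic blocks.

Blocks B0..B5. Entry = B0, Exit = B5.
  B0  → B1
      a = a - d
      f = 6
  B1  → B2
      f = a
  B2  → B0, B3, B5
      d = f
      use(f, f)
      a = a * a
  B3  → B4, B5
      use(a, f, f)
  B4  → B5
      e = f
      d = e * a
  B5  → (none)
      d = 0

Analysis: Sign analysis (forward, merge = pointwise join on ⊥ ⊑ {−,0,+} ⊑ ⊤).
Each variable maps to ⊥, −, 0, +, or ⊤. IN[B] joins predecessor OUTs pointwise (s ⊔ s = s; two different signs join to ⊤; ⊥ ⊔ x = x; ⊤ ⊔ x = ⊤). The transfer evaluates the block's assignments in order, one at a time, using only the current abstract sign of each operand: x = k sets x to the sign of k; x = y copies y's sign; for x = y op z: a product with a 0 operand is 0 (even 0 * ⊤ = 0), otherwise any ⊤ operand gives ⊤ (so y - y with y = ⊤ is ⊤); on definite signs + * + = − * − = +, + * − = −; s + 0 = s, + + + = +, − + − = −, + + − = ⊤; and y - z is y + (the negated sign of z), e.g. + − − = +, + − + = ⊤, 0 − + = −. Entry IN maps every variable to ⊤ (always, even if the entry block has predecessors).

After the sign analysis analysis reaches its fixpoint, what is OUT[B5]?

Per-block solution:
  B0:  IN=(all ⊤)  OUT={f:+; rest ⊤}
  B1:  IN={f:+; rest ⊤}  OUT=(all ⊤)
  B2:  IN=(all ⊤)  OUT=(all ⊤)
  B3:  IN=(all ⊤)  OUT=(all ⊤)
  B4:  IN=(all ⊤)  OUT=(all ⊤)
  B5:  IN=(all ⊤)  OUT={d:0; rest ⊤}

Merge at B5: IN[B5] = OUT[B2] ⊔ OUT[B3] ⊔ OUT[B4] = {a: ⊤, b: ⊤, c: ⊤, d: ⊤, e: ⊤, f: ⊤}
Applying B5's transfer function to that IN value gives OUT[B5] (row B5 above).

Answer: {a: ⊤, b: ⊤, c: ⊤, d: 0, e: ⊤, f: ⊤}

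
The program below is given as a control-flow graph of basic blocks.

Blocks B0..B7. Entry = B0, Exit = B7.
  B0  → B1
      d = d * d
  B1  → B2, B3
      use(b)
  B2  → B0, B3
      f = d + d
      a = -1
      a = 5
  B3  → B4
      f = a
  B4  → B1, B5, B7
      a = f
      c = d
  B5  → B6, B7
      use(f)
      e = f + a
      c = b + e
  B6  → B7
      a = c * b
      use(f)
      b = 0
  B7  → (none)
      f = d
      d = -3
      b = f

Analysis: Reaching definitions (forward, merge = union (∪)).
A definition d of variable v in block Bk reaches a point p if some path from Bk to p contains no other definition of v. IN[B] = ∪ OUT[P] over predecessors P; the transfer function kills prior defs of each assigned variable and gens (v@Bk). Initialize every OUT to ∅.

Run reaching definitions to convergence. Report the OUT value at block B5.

Answer: {a@B4, c@B5, d@B0, e@B5, f@B3}

Derivation:
Fixpoint table:
  B0: | IN={a@B2, c@B4, d@B0, f@B2} | OUT={a@B2, c@B4, d@B0, f@B2}
  B1: | IN={a@B2, a@B4, c@B4, d@B0, f@B2, f@B3} | OUT={a@B2, a@B4, c@B4, d@B0, f@B2, f@B3}
  B2: | IN={a@B2, a@B4, c@B4, d@B0, f@B2, f@B3} | OUT={a@B2, c@B4, d@B0, f@B2}
  B3: | IN={a@B2, a@B4, c@B4, d@B0, f@B2, f@B3} | OUT={a@B2, a@B4, c@B4, d@B0, f@B3}
  B4: | IN={a@B2, a@B4, c@B4, d@B0, f@B3} | OUT={a@B4, c@B4, d@B0, f@B3}
  B5: | IN={a@B4, c@B4, d@B0, f@B3} | OUT={a@B4, c@B5, d@B0, e@B5, f@B3}
  B6: | IN={a@B4, c@B5, d@B0, e@B5, f@B3} | OUT={a@B6, b@B6, c@B5, d@B0, e@B5, f@B3}
  B7: | IN={a@B4, a@B6, b@B6, c@B4, c@B5, d@B0, e@B5, f@B3} | OUT={a@B4, a@B6, b@B7, c@B4, c@B5, d@B7, e@B5, f@B7}

Merge at B5: IN[B5] = OUT[B4] = {a@B4, c@B4, d@B0, f@B3}
Applying B5's transfer function to that IN value gives OUT[B5] (row B5 above).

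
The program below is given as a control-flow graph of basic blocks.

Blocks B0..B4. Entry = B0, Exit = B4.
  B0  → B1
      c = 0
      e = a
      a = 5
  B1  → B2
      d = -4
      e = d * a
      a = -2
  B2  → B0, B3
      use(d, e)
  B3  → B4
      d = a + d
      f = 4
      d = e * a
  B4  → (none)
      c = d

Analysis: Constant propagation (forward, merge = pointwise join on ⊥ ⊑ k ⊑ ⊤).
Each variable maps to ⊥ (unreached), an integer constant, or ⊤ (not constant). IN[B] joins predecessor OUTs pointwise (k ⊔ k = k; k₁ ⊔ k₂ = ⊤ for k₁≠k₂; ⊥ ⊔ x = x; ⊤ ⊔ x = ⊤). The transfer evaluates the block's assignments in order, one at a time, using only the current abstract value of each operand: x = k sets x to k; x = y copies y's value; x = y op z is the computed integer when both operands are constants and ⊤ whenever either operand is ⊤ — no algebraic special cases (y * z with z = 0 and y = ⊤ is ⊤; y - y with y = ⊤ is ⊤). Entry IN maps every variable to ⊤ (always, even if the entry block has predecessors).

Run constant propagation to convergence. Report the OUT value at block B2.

Answer: {a: -2, b: ⊤, c: 0, d: -4, e: -20, f: ⊤}

Working:
Converged values:
  B0: | IN=(all ⊤) | OUT={a:5, c:0; rest ⊤}
  B1: | IN={a:5, c:0; rest ⊤} | OUT={a:-2, c:0, d:-4, e:-20; rest ⊤}
  B2: | IN={a:-2, c:0, d:-4, e:-20; rest ⊤} | OUT={a:-2, c:0, d:-4, e:-20; rest ⊤}
  B3: | IN={a:-2, c:0, d:-4, e:-20; rest ⊤} | OUT={a:-2, c:0, d:40, e:-20, f:4; rest ⊤}
  B4: | IN={a:-2, c:0, d:40, e:-20, f:4; rest ⊤} | OUT={a:-2, c:40, d:40, e:-20, f:4; rest ⊤}

Merge at B2: IN[B2] = OUT[B1] = {a: -2, b: ⊤, c: 0, d: -4, e: -20, f: ⊤}
Applying B2's transfer function to that IN value gives OUT[B2] (row B2 above).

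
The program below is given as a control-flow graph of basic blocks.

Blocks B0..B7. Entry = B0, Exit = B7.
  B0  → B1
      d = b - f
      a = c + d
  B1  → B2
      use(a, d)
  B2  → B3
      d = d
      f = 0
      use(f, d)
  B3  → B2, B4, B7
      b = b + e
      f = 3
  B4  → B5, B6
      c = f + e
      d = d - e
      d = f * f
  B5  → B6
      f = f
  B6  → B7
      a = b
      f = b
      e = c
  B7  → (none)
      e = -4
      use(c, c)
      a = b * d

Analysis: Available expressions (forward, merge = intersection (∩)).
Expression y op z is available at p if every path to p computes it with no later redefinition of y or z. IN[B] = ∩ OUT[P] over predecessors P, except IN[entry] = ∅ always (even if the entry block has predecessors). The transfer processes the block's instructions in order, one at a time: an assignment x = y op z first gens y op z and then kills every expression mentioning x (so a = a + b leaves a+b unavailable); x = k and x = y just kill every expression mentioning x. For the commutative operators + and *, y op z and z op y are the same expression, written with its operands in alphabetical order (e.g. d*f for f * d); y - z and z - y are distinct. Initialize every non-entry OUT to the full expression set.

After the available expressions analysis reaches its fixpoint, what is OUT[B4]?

Answer: {e+f, f*f}

Derivation:
Converged values:
  B0:   IN={}   OUT={b-f, c+d}
  B1:   IN={b-f, c+d}   OUT={b-f, c+d}
  B2:   IN={}   OUT={}
  B3:   IN={}   OUT={}
  B4:   IN={}   OUT={e+f, f*f}
  B5:   IN={e+f, f*f}   OUT={}
  B6:   IN={}   OUT={}
  B7:   IN={}   OUT={b*d}

Merge at B4: IN[B4] = OUT[B3] = {}
Applying B4's transfer function to that IN value gives OUT[B4] (row B4 above).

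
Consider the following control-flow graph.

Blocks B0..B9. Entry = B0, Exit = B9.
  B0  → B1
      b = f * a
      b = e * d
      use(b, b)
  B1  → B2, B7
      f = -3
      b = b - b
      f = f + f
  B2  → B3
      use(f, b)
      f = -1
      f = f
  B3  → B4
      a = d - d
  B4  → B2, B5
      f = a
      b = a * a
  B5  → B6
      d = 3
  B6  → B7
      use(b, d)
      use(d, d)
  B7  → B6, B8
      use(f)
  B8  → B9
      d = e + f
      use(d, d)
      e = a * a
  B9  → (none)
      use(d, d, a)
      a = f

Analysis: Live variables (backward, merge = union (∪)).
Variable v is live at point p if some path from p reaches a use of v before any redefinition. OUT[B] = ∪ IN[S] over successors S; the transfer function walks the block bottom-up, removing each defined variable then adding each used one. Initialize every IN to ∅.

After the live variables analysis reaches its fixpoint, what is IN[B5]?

Converged values:
  B0:   IN={a, d, e, f}   OUT={a, b, d, e}
  B1:   IN={a, b, d, e}   OUT={a, b, d, e, f}
  B2:   IN={b, d, e, f}   OUT={d, e}
  B3:   IN={d, e}   OUT={a, d, e}
  B4:   IN={a, d, e}   OUT={a, b, d, e, f}
  B5:   IN={a, b, e, f}   OUT={a, b, d, e, f}
  B6:   IN={a, b, d, e, f}   OUT={a, b, d, e, f}
  B7:   IN={a, b, d, e, f}   OUT={a, b, d, e, f}
  B8:   IN={a, e, f}   OUT={a, d, f}
  B9:   IN={a, d, f}   OUT={}

Merge at B5: OUT[B5] = IN[B6] = {a, b, d, e, f}
Applying B5's transfer function to that OUT value gives IN[B5] (row B5 above).

Answer: {a, b, e, f}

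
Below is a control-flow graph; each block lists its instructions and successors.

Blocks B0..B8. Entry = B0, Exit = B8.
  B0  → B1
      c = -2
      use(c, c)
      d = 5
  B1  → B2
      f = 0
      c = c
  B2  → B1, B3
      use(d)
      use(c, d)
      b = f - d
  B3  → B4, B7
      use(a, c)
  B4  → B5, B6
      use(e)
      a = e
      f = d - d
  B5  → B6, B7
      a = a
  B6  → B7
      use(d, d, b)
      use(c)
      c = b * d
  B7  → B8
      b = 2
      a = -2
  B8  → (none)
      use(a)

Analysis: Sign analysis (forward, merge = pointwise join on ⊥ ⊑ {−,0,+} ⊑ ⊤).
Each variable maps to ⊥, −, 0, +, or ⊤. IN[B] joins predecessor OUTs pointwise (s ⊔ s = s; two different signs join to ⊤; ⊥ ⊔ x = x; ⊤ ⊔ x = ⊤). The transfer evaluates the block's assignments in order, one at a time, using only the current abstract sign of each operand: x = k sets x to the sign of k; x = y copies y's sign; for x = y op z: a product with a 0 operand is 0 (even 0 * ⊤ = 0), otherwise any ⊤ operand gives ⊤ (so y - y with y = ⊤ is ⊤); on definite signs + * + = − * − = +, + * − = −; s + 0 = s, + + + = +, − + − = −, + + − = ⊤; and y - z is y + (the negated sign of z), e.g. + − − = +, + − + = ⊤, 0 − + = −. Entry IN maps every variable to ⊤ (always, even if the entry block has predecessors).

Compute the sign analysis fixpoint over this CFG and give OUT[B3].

Answer: {a: ⊤, b: -, c: -, d: +, e: ⊤, f: 0}

Trace:
Fixpoint table:
  B0:   IN=(all ⊤)   OUT={c:-, d:+; rest ⊤}
  B1:   IN={c:-, d:+; rest ⊤}   OUT={c:-, d:+, f:0; rest ⊤}
  B2:   IN={c:-, d:+, f:0; rest ⊤}   OUT={b:-, c:-, d:+, f:0; rest ⊤}
  B3:   IN={b:-, c:-, d:+, f:0; rest ⊤}   OUT={b:-, c:-, d:+, f:0; rest ⊤}
  B4:   IN={b:-, c:-, d:+, f:0; rest ⊤}   OUT={b:-, c:-, d:+; rest ⊤}
  B5:   IN={b:-, c:-, d:+; rest ⊤}   OUT={b:-, c:-, d:+; rest ⊤}
  B6:   IN={b:-, c:-, d:+; rest ⊤}   OUT={b:-, c:-, d:+; rest ⊤}
  B7:   IN={b:-, c:-, d:+; rest ⊤}   OUT={a:-, b:+, c:-, d:+; rest ⊤}
  B8:   IN={a:-, b:+, c:-, d:+; rest ⊤}   OUT={a:-, b:+, c:-, d:+; rest ⊤}

Merge at B3: IN[B3] = OUT[B2] = {a: ⊤, b: -, c: -, d: +, e: ⊤, f: 0}
Applying B3's transfer function to that IN value gives OUT[B3] (row B3 above).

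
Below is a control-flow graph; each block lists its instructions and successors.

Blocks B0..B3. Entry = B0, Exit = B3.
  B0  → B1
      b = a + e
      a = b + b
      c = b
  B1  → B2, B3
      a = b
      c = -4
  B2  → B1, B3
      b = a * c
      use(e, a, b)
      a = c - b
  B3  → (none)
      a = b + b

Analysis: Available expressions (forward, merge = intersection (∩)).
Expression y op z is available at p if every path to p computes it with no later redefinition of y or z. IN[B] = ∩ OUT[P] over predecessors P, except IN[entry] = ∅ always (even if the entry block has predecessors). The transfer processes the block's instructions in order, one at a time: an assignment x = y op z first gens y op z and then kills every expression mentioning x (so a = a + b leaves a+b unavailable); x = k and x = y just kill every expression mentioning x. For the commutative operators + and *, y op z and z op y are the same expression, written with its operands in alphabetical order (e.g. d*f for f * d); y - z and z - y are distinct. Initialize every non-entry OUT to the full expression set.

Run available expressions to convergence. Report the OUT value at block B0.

Converged values:
  B0: | IN={} | OUT={b+b}
  B1: | IN={} | OUT={}
  B2: | IN={} | OUT={c-b}
  B3: | IN={} | OUT={b+b}

B0 is the boundary node: IN[B0] = {}
Applying B0's transfer function to that IN value gives OUT[B0] (row B0 above).

Answer: {b+b}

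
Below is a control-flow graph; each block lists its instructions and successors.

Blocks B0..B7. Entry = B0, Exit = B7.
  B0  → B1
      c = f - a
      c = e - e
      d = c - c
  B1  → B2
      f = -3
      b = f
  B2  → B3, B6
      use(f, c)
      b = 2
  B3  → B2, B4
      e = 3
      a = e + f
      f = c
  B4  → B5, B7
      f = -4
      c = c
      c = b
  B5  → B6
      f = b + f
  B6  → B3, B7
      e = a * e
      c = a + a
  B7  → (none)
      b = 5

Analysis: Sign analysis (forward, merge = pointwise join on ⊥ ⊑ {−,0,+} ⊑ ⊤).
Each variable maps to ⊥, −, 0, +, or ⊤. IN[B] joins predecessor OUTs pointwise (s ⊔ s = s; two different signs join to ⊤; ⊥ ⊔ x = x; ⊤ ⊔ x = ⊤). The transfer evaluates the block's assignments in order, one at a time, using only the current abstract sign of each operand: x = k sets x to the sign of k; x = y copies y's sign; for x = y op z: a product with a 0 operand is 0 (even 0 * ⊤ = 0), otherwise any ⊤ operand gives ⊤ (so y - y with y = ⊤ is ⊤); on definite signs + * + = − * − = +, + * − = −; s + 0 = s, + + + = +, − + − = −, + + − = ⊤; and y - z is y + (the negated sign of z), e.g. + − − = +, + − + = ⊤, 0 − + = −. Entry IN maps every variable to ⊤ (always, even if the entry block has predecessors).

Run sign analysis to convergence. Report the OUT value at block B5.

Converged values:
  B0:   IN=(all ⊤)   OUT=(all ⊤)
  B1:   IN=(all ⊤)   OUT={b:-, f:-; rest ⊤}
  B2:   IN=(all ⊤)   OUT={b:+; rest ⊤}
  B3:   IN={b:+; rest ⊤}   OUT={b:+, e:+; rest ⊤}
  B4:   IN={b:+, e:+; rest ⊤}   OUT={b:+, c:+, e:+, f:-; rest ⊤}
  B5:   IN={b:+, c:+, e:+, f:-; rest ⊤}   OUT={b:+, c:+, e:+; rest ⊤}
  B6:   IN={b:+; rest ⊤}   OUT={b:+; rest ⊤}
  B7:   IN={b:+; rest ⊤}   OUT={b:+; rest ⊤}

Merge at B5: IN[B5] = OUT[B4] = {a: ⊤, b: +, c: +, d: ⊤, e: +, f: -}
Applying B5's transfer function to that IN value gives OUT[B5] (row B5 above).

Answer: {a: ⊤, b: +, c: +, d: ⊤, e: +, f: ⊤}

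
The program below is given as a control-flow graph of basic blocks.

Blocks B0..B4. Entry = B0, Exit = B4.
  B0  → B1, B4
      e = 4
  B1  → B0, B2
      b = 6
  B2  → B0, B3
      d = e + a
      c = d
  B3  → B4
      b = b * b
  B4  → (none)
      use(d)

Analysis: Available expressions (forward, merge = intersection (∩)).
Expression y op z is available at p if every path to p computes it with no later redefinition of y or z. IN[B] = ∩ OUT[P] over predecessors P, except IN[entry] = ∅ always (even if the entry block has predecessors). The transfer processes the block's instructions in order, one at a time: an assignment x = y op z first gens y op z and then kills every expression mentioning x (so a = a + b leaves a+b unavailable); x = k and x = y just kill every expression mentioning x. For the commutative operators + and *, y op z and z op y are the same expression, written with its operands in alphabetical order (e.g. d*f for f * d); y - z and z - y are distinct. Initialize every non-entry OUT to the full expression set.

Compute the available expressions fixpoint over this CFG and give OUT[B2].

Converged values:
  B0:  IN={}  OUT={}
  B1:  IN={}  OUT={}
  B2:  IN={}  OUT={a+e}
  B3:  IN={a+e}  OUT={a+e}
  B4:  IN={}  OUT={}

Merge at B2: IN[B2] = OUT[B1] = {}
Applying B2's transfer function to that IN value gives OUT[B2] (row B2 above).

Answer: {a+e}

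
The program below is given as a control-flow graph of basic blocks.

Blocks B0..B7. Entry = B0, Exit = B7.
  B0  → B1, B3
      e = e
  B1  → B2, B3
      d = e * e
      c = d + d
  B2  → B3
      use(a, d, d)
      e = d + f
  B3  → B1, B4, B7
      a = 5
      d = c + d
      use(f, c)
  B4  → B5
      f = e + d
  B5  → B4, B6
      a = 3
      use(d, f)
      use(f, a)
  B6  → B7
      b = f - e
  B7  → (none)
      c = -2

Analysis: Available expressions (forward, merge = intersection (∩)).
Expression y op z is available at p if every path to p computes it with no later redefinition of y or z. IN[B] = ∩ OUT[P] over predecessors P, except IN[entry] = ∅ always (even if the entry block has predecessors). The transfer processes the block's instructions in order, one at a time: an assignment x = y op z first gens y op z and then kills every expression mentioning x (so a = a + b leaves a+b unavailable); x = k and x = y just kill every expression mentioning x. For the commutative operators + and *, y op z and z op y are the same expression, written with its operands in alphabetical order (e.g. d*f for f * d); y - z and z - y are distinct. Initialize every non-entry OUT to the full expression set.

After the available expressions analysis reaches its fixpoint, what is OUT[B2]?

Answer: {d+d, d+f}

Working:
Per-block solution:
  B0: | IN={} | OUT={}
  B1: | IN={} | OUT={d+d, e*e}
  B2: | IN={d+d, e*e} | OUT={d+d, d+f}
  B3: | IN={} | OUT={}
  B4: | IN={} | OUT={d+e}
  B5: | IN={d+e} | OUT={d+e}
  B6: | IN={d+e} | OUT={d+e, f-e}
  B7: | IN={} | OUT={}

Merge at B2: IN[B2] = OUT[B1] = {d+d, e*e}
Applying B2's transfer function to that IN value gives OUT[B2] (row B2 above).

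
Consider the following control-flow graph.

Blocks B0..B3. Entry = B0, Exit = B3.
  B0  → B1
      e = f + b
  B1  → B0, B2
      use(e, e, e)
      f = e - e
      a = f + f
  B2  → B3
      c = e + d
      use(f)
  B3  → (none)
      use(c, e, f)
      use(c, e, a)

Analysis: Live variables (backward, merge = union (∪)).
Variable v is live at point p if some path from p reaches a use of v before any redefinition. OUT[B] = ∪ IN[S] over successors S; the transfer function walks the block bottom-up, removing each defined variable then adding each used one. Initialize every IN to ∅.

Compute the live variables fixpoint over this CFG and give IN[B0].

Per-block solution:
  B0: | IN={b, d, f} | OUT={b, d, e}
  B1: | IN={b, d, e} | OUT={a, b, d, e, f}
  B2: | IN={a, d, e, f} | OUT={a, c, e, f}
  B3: | IN={a, c, e, f} | OUT={}

Merge at B0: OUT[B0] = IN[B1] = {b, d, e}
Applying B0's transfer function to that OUT value gives IN[B0] (row B0 above).

Answer: {b, d, f}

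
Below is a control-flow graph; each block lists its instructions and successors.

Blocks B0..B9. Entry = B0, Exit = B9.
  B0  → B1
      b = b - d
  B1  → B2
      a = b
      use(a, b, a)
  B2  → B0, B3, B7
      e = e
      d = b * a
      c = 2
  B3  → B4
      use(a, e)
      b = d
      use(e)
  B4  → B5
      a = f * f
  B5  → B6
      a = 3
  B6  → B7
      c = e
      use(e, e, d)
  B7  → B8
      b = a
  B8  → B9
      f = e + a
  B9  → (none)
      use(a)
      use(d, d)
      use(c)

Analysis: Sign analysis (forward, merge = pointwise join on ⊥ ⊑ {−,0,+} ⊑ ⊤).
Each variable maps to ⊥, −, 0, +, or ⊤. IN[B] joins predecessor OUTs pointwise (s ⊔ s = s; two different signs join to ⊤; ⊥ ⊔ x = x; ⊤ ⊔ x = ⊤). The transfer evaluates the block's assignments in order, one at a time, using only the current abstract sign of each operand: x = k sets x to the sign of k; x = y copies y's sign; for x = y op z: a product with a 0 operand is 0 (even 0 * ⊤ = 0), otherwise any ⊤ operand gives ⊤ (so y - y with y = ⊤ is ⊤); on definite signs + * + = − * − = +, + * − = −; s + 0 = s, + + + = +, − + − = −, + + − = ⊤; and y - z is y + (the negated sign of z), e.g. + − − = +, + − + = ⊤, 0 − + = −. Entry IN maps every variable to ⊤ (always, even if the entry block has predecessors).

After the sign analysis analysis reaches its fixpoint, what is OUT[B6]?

Answer: {a: +, b: ⊤, c: ⊤, d: ⊤, e: ⊤, f: ⊤}

Working:
Per-block solution:
  B0: | IN=(all ⊤) | OUT=(all ⊤)
  B1: | IN=(all ⊤) | OUT=(all ⊤)
  B2: | IN=(all ⊤) | OUT={c:+; rest ⊤}
  B3: | IN={c:+; rest ⊤} | OUT={c:+; rest ⊤}
  B4: | IN={c:+; rest ⊤} | OUT={c:+; rest ⊤}
  B5: | IN={c:+; rest ⊤} | OUT={a:+, c:+; rest ⊤}
  B6: | IN={a:+, c:+; rest ⊤} | OUT={a:+; rest ⊤}
  B7: | IN=(all ⊤) | OUT=(all ⊤)
  B8: | IN=(all ⊤) | OUT=(all ⊤)
  B9: | IN=(all ⊤) | OUT=(all ⊤)

Merge at B6: IN[B6] = OUT[B5] = {a: +, b: ⊤, c: +, d: ⊤, e: ⊤, f: ⊤}
Applying B6's transfer function to that IN value gives OUT[B6] (row B6 above).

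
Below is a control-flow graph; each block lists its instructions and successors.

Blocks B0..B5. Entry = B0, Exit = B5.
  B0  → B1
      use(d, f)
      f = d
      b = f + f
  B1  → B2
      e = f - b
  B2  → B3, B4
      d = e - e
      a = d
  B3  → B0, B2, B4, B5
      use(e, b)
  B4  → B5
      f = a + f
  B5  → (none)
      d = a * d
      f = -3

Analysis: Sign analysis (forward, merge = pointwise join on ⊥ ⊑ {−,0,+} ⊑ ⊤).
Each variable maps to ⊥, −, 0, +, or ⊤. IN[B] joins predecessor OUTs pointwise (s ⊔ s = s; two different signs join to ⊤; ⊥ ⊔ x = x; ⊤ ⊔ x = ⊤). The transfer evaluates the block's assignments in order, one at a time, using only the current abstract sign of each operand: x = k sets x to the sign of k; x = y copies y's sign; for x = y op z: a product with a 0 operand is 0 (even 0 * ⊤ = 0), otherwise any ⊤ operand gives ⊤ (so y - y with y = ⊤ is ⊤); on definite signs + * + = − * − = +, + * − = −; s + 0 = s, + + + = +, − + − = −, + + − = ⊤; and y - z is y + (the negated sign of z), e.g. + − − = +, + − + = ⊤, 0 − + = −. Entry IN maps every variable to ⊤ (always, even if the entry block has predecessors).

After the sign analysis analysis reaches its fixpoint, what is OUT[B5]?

Answer: {a: ⊤, b: ⊤, c: ⊤, d: ⊤, e: ⊤, f: -}

Trace:
Fixpoint table:
  B0: | IN=(all ⊤) | OUT=(all ⊤)
  B1: | IN=(all ⊤) | OUT=(all ⊤)
  B2: | IN=(all ⊤) | OUT=(all ⊤)
  B3: | IN=(all ⊤) | OUT=(all ⊤)
  B4: | IN=(all ⊤) | OUT=(all ⊤)
  B5: | IN=(all ⊤) | OUT={f:-; rest ⊤}

Merge at B5: IN[B5] = OUT[B3] ⊔ OUT[B4] = {a: ⊤, b: ⊤, c: ⊤, d: ⊤, e: ⊤, f: ⊤}
Applying B5's transfer function to that IN value gives OUT[B5] (row B5 above).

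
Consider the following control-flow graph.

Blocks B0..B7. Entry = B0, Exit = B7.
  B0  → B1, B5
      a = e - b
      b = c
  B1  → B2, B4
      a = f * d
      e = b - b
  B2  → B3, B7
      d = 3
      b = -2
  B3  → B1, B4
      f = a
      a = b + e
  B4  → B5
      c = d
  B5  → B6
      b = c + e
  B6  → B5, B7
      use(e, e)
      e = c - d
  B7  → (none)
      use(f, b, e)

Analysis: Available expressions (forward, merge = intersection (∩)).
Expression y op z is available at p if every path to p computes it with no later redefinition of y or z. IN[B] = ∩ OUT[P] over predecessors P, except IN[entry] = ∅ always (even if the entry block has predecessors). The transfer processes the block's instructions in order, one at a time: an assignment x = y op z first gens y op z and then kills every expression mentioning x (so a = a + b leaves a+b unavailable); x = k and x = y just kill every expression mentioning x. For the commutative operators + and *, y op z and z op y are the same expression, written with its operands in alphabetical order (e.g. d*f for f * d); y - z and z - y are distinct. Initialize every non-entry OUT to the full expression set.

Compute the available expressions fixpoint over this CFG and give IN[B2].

Answer: {b-b, d*f}

Working:
Per-block solution:
  B0: | IN={} | OUT={}
  B1: | IN={} | OUT={b-b, d*f}
  B2: | IN={b-b, d*f} | OUT={}
  B3: | IN={} | OUT={b+e}
  B4: | IN={} | OUT={}
  B5: | IN={} | OUT={c+e}
  B6: | IN={c+e} | OUT={c-d}
  B7: | IN={} | OUT={}

Merge at B2: IN[B2] = OUT[B1] = {b-b, d*f}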